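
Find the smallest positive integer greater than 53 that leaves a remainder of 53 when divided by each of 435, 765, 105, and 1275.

N − 53 must be a common multiple of 435, 765, 105, and 1275.
435 = 3 × 5 × 29
765 = 3^2 × 5 × 17
105 = 3 × 5 × 7
1275 = 3 × 5^2 × 17
LCM(435, 765, 105, 1275) = 3^2 × 5^2 × 7 × 17 × 29 = 776475.
Smallest N > 53 is LCM + 53 = 776475 + 53 = 776528.

776528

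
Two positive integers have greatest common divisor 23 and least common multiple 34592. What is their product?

For any two positive integers, gcd × lcm = product = 23 × 34592 = 795616.

795616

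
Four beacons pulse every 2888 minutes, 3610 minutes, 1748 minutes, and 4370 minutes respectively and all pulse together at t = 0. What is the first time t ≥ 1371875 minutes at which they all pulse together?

Joint pulses occur at multiples of LCM(2888, 3610, 1748, 4370).
2888 = 2^3 × 19^2
3610 = 2 × 5 × 19^2
1748 = 2^2 × 19 × 23
4370 = 2 × 5 × 19 × 23
LCM(2888, 3610, 1748, 4370) = 2^3 × 5 × 19^2 × 23 = 332120.
Smallest multiple of 332120 that is ≥ 1371875: ⌈1371875/332120⌉ × 332120 = 5 × 332120 = 1660600.

1660600 minutes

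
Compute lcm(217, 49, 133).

217 = 7 × 31
49 = 7^2
133 = 7 × 19
LCM(217, 49, 133) = 7^2 × 19 × 31 = 28861.

28861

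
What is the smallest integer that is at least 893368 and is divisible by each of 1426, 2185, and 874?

948290

The integer must be a common multiple of 1426, 2185, and 874, so a multiple of their LCM.
1426 = 2 × 23 × 31
2185 = 5 × 19 × 23
874 = 2 × 19 × 23
LCM(1426, 2185, 874) = 2 × 5 × 19 × 23 × 31 = 135470.
Smallest multiple of 135470 that is ≥ 893368: ⌈893368/135470⌉ × 135470 = 7 × 135470 = 948290.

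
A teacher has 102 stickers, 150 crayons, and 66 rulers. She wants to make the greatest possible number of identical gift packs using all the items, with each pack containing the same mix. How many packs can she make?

The pack count must divide each quantity, so the greatest is gcd(102, 150, 66).
102 = 2 × 3 × 17
150 = 2 × 3 × 5^2
66 = 2 × 3 × 11
gcd(102, 150, 66) = 2 × 3 = 6.

6 packs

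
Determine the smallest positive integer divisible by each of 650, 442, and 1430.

650 = 2 × 5^2 × 13
442 = 2 × 13 × 17
1430 = 2 × 5 × 11 × 13
LCM(650, 442, 1430) = 2 × 5^2 × 11 × 13 × 17 = 121550.

121550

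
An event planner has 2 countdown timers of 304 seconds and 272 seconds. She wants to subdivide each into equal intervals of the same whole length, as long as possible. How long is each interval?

16 seconds

The interval must divide each timer length; the longest such is the gcd.
304 = 2^4 × 19
272 = 2^4 × 17
gcd(304, 272) = 2^4 = 16.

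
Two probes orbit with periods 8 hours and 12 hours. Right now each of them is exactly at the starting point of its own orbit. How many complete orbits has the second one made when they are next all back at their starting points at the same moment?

All finish a whole number of cycles simultaneously at t = LCM of the periods.
8 = 2^3
12 = 2^2 × 3
LCM(8, 12) = 2^3 × 3 = 24.
Orbits for period 12: 24 / 12 = 2.

2 orbits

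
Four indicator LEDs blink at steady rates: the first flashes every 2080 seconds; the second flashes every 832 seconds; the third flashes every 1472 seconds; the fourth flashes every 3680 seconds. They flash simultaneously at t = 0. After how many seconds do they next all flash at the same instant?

95680 seconds

We need the least common multiple of the intervals.
2080 = 2^5 × 5 × 13
832 = 2^6 × 13
1472 = 2^6 × 23
3680 = 2^5 × 5 × 23
LCM(2080, 832, 1472, 3680) = 2^6 × 5 × 13 × 23 = 95680.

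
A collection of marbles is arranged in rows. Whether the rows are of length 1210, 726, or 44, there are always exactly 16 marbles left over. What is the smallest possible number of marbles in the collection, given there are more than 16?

7276

N − 16 must be a common multiple of 1210, 726, and 44.
1210 = 2 × 5 × 11^2
726 = 2 × 3 × 11^2
44 = 2^2 × 11
LCM(1210, 726, 44) = 2^2 × 3 × 5 × 11^2 = 7260.
Smallest N > 16 is LCM + 16 = 7260 + 16 = 7276.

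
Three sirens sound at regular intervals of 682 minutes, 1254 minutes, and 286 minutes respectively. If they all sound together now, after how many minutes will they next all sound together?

The first simultaneous occurrence is after LCM of the individual periods.
682 = 2 × 11 × 31
1254 = 2 × 3 × 11 × 19
286 = 2 × 11 × 13
LCM(682, 1254, 286) = 2 × 3 × 11 × 13 × 19 × 31 = 505362.

505362 minutes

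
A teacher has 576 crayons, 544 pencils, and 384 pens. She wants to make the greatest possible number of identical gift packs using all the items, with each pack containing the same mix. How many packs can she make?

32 packs

The pack count must divide each quantity, so the greatest is gcd(576, 544, 384).
576 = 2^6 × 3^2
544 = 2^5 × 17
384 = 2^7 × 3
gcd(576, 544, 384) = 2^5 = 32.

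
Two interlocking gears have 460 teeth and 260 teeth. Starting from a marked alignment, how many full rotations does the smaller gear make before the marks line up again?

They are all back at their starting positions together after one LCM of the periods.
460 = 2^2 × 5 × 23
260 = 2^2 × 5 × 13
LCM(460, 260) = 2^2 × 5 × 13 × 23 = 5980.
Rotations for period 260: 5980 / 260 = 23.

23 rotations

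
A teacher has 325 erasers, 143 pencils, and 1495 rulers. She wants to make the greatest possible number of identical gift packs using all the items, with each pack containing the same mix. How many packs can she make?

The pack count must divide each quantity, so the greatest is gcd(325, 143, 1495).
325 = 5^2 × 13
143 = 11 × 13
1495 = 5 × 13 × 23
gcd(325, 143, 1495) = 13.

13 packs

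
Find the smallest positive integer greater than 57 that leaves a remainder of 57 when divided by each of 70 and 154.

N − 57 must be a common multiple of 70 and 154.
70 = 2 × 5 × 7
154 = 2 × 7 × 11
LCM(70, 154) = 2 × 5 × 7 × 11 = 770.
Smallest N > 57 is LCM + 57 = 770 + 57 = 827.

827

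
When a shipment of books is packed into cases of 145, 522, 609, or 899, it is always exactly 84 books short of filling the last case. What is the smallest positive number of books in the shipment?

Being 84 short of a full case of size k means N ≡ −84 (mod k), i.e. N + 84 is a multiple of each size.
145 = 5 × 29
522 = 2 × 3^2 × 29
609 = 3 × 7 × 29
899 = 29 × 31
LCM(145, 522, 609, 899) = 2 × 3^2 × 5 × 7 × 29 × 31 = 566370.
Smallest positive N is 566370 − 84 = 566286.

566286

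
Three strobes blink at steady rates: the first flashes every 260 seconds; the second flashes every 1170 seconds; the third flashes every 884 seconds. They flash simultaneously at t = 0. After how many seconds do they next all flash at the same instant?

They coincide at every common multiple of the periods; the first is the LCM.
260 = 2^2 × 5 × 13
1170 = 2 × 3^2 × 5 × 13
884 = 2^2 × 13 × 17
LCM(260, 1170, 884) = 2^2 × 3^2 × 5 × 13 × 17 = 39780.

39780 seconds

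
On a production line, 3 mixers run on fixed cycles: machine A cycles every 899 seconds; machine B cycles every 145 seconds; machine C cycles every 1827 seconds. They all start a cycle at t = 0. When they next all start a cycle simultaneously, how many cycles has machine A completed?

They are all back at their starting positions together after one LCM of the periods.
899 = 29 × 31
145 = 5 × 29
1827 = 3^2 × 7 × 29
LCM(899, 145, 1827) = 3^2 × 5 × 7 × 29 × 31 = 283185.
Cycles for period 899: 283185 / 899 = 315.

315 cycles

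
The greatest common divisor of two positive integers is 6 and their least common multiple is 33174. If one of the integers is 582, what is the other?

342

For two integers, gcd × lcm = product, so the other is (6 × 33174) / 582 = 199044 / 582 = 342.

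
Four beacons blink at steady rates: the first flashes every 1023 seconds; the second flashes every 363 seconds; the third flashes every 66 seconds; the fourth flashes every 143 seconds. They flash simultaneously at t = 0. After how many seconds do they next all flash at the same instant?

The first simultaneous occurrence is after LCM of the individual periods.
1023 = 3 × 11 × 31
363 = 3 × 11^2
66 = 2 × 3 × 11
143 = 11 × 13
LCM(1023, 363, 66, 143) = 2 × 3 × 11^2 × 13 × 31 = 292578.

292578 seconds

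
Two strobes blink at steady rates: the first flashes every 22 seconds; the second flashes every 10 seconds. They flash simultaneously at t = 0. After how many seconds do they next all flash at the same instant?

110 seconds

The first simultaneous occurrence is after LCM of the individual periods.
22 = 2 × 11
10 = 2 × 5
LCM(22, 10) = 2 × 5 × 11 = 110.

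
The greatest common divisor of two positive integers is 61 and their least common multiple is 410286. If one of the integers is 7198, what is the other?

For two integers, gcd × lcm = product, so the other is (61 × 410286) / 7198 = 25027446 / 7198 = 3477.

3477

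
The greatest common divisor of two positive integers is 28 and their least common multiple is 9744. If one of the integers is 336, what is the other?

812

For two integers, gcd × lcm = product, so the other is (28 × 9744) / 336 = 272832 / 336 = 812.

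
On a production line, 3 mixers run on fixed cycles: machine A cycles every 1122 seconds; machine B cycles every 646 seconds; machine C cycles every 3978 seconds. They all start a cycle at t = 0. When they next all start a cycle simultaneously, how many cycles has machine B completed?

1287 cycles

The first common completion time is the LCM of the periods.
1122 = 2 × 3 × 11 × 17
646 = 2 × 17 × 19
3978 = 2 × 3^2 × 13 × 17
LCM(1122, 646, 3978) = 2 × 3^2 × 11 × 13 × 17 × 19 = 831402.
Cycles for period 646: 831402 / 646 = 1287.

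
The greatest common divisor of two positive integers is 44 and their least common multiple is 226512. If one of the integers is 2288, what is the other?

4356

For two integers, gcd × lcm = product, so the other is (44 × 226512) / 2288 = 9966528 / 2288 = 4356.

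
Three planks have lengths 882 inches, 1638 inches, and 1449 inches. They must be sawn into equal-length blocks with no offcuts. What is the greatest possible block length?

The block length must divide every plank, so the greatest is gcd(882, 1638, 1449).
882 = 2 × 3^2 × 7^2
1638 = 2 × 3^2 × 7 × 13
1449 = 3^2 × 7 × 23
gcd(882, 1638, 1449) = 3^2 × 7 = 63.

63 inches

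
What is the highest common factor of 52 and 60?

52 = 2^2 × 13
60 = 2^2 × 3 × 5
gcd(52, 60) = 2^2 = 4.

4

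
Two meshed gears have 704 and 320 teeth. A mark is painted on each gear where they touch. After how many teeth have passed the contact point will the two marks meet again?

The first simultaneous occurrence is after LCM of the individual periods.
704 = 2^6 × 11
320 = 2^6 × 5
LCM(704, 320) = 2^6 × 5 × 11 = 3520.

3520 teeth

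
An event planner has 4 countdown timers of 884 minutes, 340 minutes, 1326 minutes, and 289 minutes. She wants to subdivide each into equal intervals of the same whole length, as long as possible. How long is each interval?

The interval must divide each timer length; the longest such is the gcd.
884 = 2^2 × 13 × 17
340 = 2^2 × 5 × 17
1326 = 2 × 3 × 13 × 17
289 = 17^2
gcd(884, 340, 1326, 289) = 17.

17 minutes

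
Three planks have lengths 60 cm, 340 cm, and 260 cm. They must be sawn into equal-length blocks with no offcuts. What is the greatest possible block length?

20 cm

This is the greatest common divisor of 60, 340, and 260.
60 = 2^2 × 3 × 5
340 = 2^2 × 5 × 17
260 = 2^2 × 5 × 13
gcd(60, 340, 260) = 2^2 × 5 = 20.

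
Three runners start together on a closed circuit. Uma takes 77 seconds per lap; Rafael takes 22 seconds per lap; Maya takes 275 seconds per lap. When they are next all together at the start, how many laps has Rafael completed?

175 laps

The first common completion time is the LCM of the periods.
77 = 7 × 11
22 = 2 × 11
275 = 5^2 × 11
LCM(77, 22, 275) = 2 × 5^2 × 7 × 11 = 3850.
Laps for period 22: 3850 / 22 = 175.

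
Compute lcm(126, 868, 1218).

126 = 2 × 3^2 × 7
868 = 2^2 × 7 × 31
1218 = 2 × 3 × 7 × 29
LCM(126, 868, 1218) = 2^2 × 3^2 × 7 × 29 × 31 = 226548.

226548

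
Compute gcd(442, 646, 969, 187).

17

442 = 2 × 13 × 17
646 = 2 × 17 × 19
969 = 3 × 17 × 19
187 = 11 × 17
gcd(442, 646, 969, 187) = 17.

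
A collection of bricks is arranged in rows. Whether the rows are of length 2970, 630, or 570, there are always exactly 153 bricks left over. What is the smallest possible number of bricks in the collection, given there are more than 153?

N − 153 must be a common multiple of 2970, 630, and 570.
2970 = 2 × 3^3 × 5 × 11
630 = 2 × 3^2 × 5 × 7
570 = 2 × 3 × 5 × 19
LCM(2970, 630, 570) = 2 × 3^3 × 5 × 7 × 11 × 19 = 395010.
Smallest N > 153 is LCM + 153 = 395010 + 153 = 395163.

395163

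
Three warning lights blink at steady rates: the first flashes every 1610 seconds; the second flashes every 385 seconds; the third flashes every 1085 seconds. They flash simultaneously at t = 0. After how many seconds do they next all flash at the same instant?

They coincide at every common multiple of the periods; the first is the LCM.
1610 = 2 × 5 × 7 × 23
385 = 5 × 7 × 11
1085 = 5 × 7 × 31
LCM(1610, 385, 1085) = 2 × 5 × 7 × 11 × 23 × 31 = 549010.

549010 seconds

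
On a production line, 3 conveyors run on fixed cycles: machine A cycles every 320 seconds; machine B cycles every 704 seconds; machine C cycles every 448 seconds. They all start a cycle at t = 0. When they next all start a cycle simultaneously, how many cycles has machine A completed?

77 cycles

All finish a whole number of cycles simultaneously at t = LCM of the periods.
320 = 2^6 × 5
704 = 2^6 × 11
448 = 2^6 × 7
LCM(320, 704, 448) = 2^6 × 5 × 7 × 11 = 24640.
Cycles for period 320: 24640 / 320 = 77.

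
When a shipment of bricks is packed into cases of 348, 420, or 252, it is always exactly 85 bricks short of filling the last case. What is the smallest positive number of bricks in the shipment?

36455

Being 85 short of a full case of size k means N ≡ −85 (mod k), i.e. N + 85 is a multiple of each size.
348 = 2^2 × 3 × 29
420 = 2^2 × 3 × 5 × 7
252 = 2^2 × 3^2 × 7
LCM(348, 420, 252) = 2^2 × 3^2 × 5 × 7 × 29 = 36540.
Smallest positive N is 36540 − 85 = 36455.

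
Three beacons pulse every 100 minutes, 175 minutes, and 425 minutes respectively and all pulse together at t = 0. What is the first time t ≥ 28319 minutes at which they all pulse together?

Joint pulses occur at multiples of LCM(100, 175, 425).
100 = 2^2 × 5^2
175 = 5^2 × 7
425 = 5^2 × 17
LCM(100, 175, 425) = 2^2 × 5^2 × 7 × 17 = 11900.
Smallest multiple of 11900 that is ≥ 28319: ⌈28319/11900⌉ × 11900 = 3 × 11900 = 35700.

35700 minutes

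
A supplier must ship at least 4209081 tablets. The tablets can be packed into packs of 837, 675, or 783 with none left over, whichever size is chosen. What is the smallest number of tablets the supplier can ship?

The number of tablets must be a common multiple of 837, 675, and 783, so a multiple of their LCM.
837 = 3^3 × 31
675 = 3^3 × 5^2
783 = 3^3 × 29
LCM(837, 675, 783) = 3^3 × 5^2 × 29 × 31 = 606825.
Smallest multiple of 606825 that is ≥ 4209081: ⌈4209081/606825⌉ × 606825 = 7 × 606825 = 4247775.

4247775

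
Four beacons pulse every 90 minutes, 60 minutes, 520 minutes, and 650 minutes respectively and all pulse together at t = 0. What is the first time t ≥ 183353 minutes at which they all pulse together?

187200 minutes

Joint pulses occur at multiples of LCM(90, 60, 520, 650).
90 = 2 × 3^2 × 5
60 = 2^2 × 3 × 5
520 = 2^3 × 5 × 13
650 = 2 × 5^2 × 13
LCM(90, 60, 520, 650) = 2^3 × 3^2 × 5^2 × 13 = 23400.
Smallest multiple of 23400 that is ≥ 183353: ⌈183353/23400⌉ × 23400 = 8 × 23400 = 187200.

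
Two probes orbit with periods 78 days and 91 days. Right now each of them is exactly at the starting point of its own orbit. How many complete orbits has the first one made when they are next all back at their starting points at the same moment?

The first common completion time is the LCM of the periods.
78 = 2 × 3 × 13
91 = 7 × 13
LCM(78, 91) = 2 × 3 × 7 × 13 = 546.
Orbits for period 78: 546 / 78 = 7.

7 orbits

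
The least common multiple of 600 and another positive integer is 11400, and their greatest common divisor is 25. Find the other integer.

gcd × lcm = product of the two integers, so the other integer is (25 × 11400) / 600 = 475.

475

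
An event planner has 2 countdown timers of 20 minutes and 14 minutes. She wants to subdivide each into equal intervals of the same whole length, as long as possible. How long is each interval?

2 minutes

The interval must divide each timer length; the longest such is the gcd.
20 = 2^2 × 5
14 = 2 × 7
gcd(20, 14) = 2.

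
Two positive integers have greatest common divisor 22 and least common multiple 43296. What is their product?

For any two positive integers, gcd × lcm = product = 22 × 43296 = 952512.

952512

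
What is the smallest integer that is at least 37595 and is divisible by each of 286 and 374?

The integer must be a common multiple of 286 and 374, so a multiple of their LCM.
286 = 2 × 11 × 13
374 = 2 × 11 × 17
LCM(286, 374) = 2 × 11 × 13 × 17 = 4862.
Smallest multiple of 4862 that is ≥ 37595: ⌈37595/4862⌉ × 4862 = 8 × 4862 = 38896.

38896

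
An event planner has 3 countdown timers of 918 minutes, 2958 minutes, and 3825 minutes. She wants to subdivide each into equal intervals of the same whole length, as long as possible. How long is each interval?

51 minutes

The interval must divide each timer length; the longest such is the gcd.
918 = 2 × 3^3 × 17
2958 = 2 × 3 × 17 × 29
3825 = 3^2 × 5^2 × 17
gcd(918, 2958, 3825) = 3 × 17 = 51.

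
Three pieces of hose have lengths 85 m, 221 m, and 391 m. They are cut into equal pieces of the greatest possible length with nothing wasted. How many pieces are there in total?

Piece length = gcd(85, 221, 391).
85 = 5 × 17
221 = 13 × 17
391 = 17 × 23
gcd(85, 221, 391) = 17.
Total pieces = 85/17 + 221/17 + 391/17 = 5 + 13 + 23 = 41.

41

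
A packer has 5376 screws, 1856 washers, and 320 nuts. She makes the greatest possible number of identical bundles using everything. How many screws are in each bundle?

84

Number of bundles = gcd(5376, 1856, 320).
5376 = 2^8 × 3 × 7
1856 = 2^6 × 29
320 = 2^6 × 5
gcd(5376, 1856, 320) = 2^6 = 64.
screws per bundle = 5376 / 64 = 84.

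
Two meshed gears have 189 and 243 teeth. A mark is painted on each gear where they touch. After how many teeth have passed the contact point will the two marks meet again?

They coincide at every common multiple of the periods; the first is the LCM.
189 = 3^3 × 7
243 = 3^5
LCM(189, 243) = 3^5 × 7 = 1701.

1701 teeth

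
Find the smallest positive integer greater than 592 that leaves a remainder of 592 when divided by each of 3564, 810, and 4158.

N − 592 must be a common multiple of 3564, 810, and 4158.
3564 = 2^2 × 3^4 × 11
810 = 2 × 3^4 × 5
4158 = 2 × 3^3 × 7 × 11
LCM(3564, 810, 4158) = 2^2 × 3^4 × 5 × 7 × 11 = 124740.
Smallest N > 592 is LCM + 592 = 124740 + 592 = 125332.

125332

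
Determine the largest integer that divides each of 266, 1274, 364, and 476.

266 = 2 × 7 × 19
1274 = 2 × 7^2 × 13
364 = 2^2 × 7 × 13
476 = 2^2 × 7 × 17
gcd(266, 1274, 364, 476) = 2 × 7 = 14.

14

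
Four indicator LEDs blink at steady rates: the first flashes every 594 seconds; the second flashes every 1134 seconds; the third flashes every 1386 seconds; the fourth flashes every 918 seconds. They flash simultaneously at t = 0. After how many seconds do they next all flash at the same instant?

212058 seconds

We need the least common multiple of the intervals.
594 = 2 × 3^3 × 11
1134 = 2 × 3^4 × 7
1386 = 2 × 3^2 × 7 × 11
918 = 2 × 3^3 × 17
LCM(594, 1134, 1386, 918) = 2 × 3^4 × 7 × 11 × 17 = 212058.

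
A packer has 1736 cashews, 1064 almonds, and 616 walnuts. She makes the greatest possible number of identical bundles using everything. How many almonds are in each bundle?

19

Number of bundles = gcd(1736, 1064, 616).
1736 = 2^3 × 7 × 31
1064 = 2^3 × 7 × 19
616 = 2^3 × 7 × 11
gcd(1736, 1064, 616) = 2^3 × 7 = 56.
almonds per bundle = 1064 / 56 = 19.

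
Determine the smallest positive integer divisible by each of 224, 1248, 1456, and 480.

43680

224 = 2^5 × 7
1248 = 2^5 × 3 × 13
1456 = 2^4 × 7 × 13
480 = 2^5 × 3 × 5
LCM(224, 1248, 1456, 480) = 2^5 × 3 × 5 × 7 × 13 = 43680.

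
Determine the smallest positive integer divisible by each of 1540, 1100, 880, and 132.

92400

1540 = 2^2 × 5 × 7 × 11
1100 = 2^2 × 5^2 × 11
880 = 2^4 × 5 × 11
132 = 2^2 × 3 × 11
LCM(1540, 1100, 880, 132) = 2^4 × 3 × 5^2 × 7 × 11 = 92400.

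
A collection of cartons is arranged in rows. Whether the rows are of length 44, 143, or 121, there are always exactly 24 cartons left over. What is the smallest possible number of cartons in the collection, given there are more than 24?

N − 24 must be a common multiple of 44, 143, and 121.
44 = 2^2 × 11
143 = 11 × 13
121 = 11^2
LCM(44, 143, 121) = 2^2 × 11^2 × 13 = 6292.
Smallest N > 24 is LCM + 24 = 6292 + 24 = 6316.

6316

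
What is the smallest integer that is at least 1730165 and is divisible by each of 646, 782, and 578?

The integer must be a common multiple of 646, 782, and 578, so a multiple of their LCM.
646 = 2 × 17 × 19
782 = 2 × 17 × 23
578 = 2 × 17^2
LCM(646, 782, 578) = 2 × 17^2 × 19 × 23 = 252586.
Smallest multiple of 252586 that is ≥ 1730165: ⌈1730165/252586⌉ × 252586 = 7 × 252586 = 1768102.

1768102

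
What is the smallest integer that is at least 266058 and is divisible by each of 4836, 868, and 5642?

270816

The integer must be a common multiple of 4836, 868, and 5642, so a multiple of their LCM.
4836 = 2^2 × 3 × 13 × 31
868 = 2^2 × 7 × 31
5642 = 2 × 7 × 13 × 31
LCM(4836, 868, 5642) = 2^2 × 3 × 7 × 13 × 31 = 33852.
Smallest multiple of 33852 that is ≥ 266058: ⌈266058/33852⌉ × 33852 = 8 × 33852 = 270816.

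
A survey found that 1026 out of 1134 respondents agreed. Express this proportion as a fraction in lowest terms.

1026 = 2 × 3^3 × 19
1134 = 2 × 3^4 × 7
gcd(1026, 1134) = 2 × 3^3 = 54.
Divide numerator and denominator by 54: 1026/1134 = 19/21.

19/21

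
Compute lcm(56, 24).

168

56 = 2^3 × 7
24 = 2^3 × 3
LCM(56, 24) = 2^3 × 3 × 7 = 168.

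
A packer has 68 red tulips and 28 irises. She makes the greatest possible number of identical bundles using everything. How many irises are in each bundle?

Number of bundles = gcd(68, 28).
68 = 2^2 × 17
28 = 2^2 × 7
gcd(68, 28) = 2^2 = 4.
irises per bundle = 28 / 4 = 7.

7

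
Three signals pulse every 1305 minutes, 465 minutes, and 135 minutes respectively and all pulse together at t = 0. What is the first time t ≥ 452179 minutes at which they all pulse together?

485460 minutes

Joint pulses occur at multiples of LCM(1305, 465, 135).
1305 = 3^2 × 5 × 29
465 = 3 × 5 × 31
135 = 3^3 × 5
LCM(1305, 465, 135) = 3^3 × 5 × 29 × 31 = 121365.
Smallest multiple of 121365 that is ≥ 452179: ⌈452179/121365⌉ × 121365 = 4 × 121365 = 485460.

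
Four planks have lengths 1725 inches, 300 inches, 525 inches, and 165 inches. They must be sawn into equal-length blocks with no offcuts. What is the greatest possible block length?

The block length must divide every plank, so the greatest is gcd(1725, 300, 525, 165).
1725 = 3 × 5^2 × 23
300 = 2^2 × 3 × 5^2
525 = 3 × 5^2 × 7
165 = 3 × 5 × 11
gcd(1725, 300, 525, 165) = 3 × 5 = 15.

15 inches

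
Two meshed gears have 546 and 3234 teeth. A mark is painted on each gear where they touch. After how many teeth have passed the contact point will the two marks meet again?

42042 teeth

We need the least common multiple of the intervals.
546 = 2 × 3 × 7 × 13
3234 = 2 × 3 × 7^2 × 11
LCM(546, 3234) = 2 × 3 × 7^2 × 11 × 13 = 42042.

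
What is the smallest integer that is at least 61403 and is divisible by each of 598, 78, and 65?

62790

The integer must be a common multiple of 598, 78, and 65, so a multiple of their LCM.
598 = 2 × 13 × 23
78 = 2 × 3 × 13
65 = 5 × 13
LCM(598, 78, 65) = 2 × 3 × 5 × 13 × 23 = 8970.
Smallest multiple of 8970 that is ≥ 61403: ⌈61403/8970⌉ × 8970 = 7 × 8970 = 62790.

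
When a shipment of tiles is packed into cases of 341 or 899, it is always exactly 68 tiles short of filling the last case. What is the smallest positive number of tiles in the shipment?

Being 68 short of a full case of size k means N ≡ −68 (mod k), i.e. N + 68 is a multiple of each size.
341 = 11 × 31
899 = 29 × 31
LCM(341, 899) = 11 × 29 × 31 = 9889.
Smallest positive N is 9889 − 68 = 9821.

9821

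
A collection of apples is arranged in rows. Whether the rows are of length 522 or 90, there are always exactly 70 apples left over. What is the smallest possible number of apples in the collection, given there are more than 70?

N − 70 must be a common multiple of 522 and 90.
522 = 2 × 3^2 × 29
90 = 2 × 3^2 × 5
LCM(522, 90) = 2 × 3^2 × 5 × 29 = 2610.
Smallest N > 70 is LCM + 70 = 2610 + 70 = 2680.

2680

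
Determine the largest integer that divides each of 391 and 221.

391 = 17 × 23
221 = 13 × 17
gcd(391, 221) = 17.

17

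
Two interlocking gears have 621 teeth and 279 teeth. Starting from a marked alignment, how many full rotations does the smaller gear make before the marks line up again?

69 rotations

All finish a whole number of cycles simultaneously at t = LCM of the periods.
621 = 3^3 × 23
279 = 3^2 × 31
LCM(621, 279) = 3^3 × 23 × 31 = 19251.
Rotations for period 279: 19251 / 279 = 69.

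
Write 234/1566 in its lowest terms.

13/87

234 = 2 × 3^2 × 13
1566 = 2 × 3^3 × 29
gcd(234, 1566) = 2 × 3^2 = 18.
Divide numerator and denominator by 18: 234/1566 = 13/87.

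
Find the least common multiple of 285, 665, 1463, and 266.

43890

285 = 3 × 5 × 19
665 = 5 × 7 × 19
1463 = 7 × 11 × 19
266 = 2 × 7 × 19
LCM(285, 665, 1463, 266) = 2 × 3 × 5 × 7 × 11 × 19 = 43890.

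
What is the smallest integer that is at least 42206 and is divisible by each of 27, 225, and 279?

The integer must be a common multiple of 27, 225, and 279, so a multiple of their LCM.
27 = 3^3
225 = 3^2 × 5^2
279 = 3^2 × 31
LCM(27, 225, 279) = 3^3 × 5^2 × 31 = 20925.
Smallest multiple of 20925 that is ≥ 42206: ⌈42206/20925⌉ × 20925 = 3 × 20925 = 62775.

62775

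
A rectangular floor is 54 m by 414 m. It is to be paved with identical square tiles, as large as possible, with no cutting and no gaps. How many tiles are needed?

69

Tile side = gcd(54, 414).
54 = 2 × 3^3
414 = 2 × 3^2 × 23
gcd(54, 414) = 2 × 3^2 = 18.
Tiles: (54/18) × (414/18) = 3 × 23 = 69.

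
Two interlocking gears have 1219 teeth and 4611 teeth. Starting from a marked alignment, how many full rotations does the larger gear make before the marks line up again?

23 rotations

They are all back at their starting positions together after one LCM of the periods.
1219 = 23 × 53
4611 = 3 × 29 × 53
LCM(1219, 4611) = 3 × 23 × 29 × 53 = 106053.
Rotations for period 4611: 106053 / 4611 = 23.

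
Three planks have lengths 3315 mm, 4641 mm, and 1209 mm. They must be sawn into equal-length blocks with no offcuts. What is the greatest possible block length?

39 mm

This is the greatest common divisor of 3315, 4641, and 1209.
3315 = 3 × 5 × 13 × 17
4641 = 3 × 7 × 13 × 17
1209 = 3 × 13 × 31
gcd(3315, 4641, 1209) = 3 × 13 = 39.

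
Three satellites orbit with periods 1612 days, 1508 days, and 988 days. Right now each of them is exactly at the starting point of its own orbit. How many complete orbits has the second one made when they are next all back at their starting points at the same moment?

589 orbits

The first common completion time is the LCM of the periods.
1612 = 2^2 × 13 × 31
1508 = 2^2 × 13 × 29
988 = 2^2 × 13 × 19
LCM(1612, 1508, 988) = 2^2 × 13 × 19 × 29 × 31 = 888212.
Orbits for period 1508: 888212 / 1508 = 589.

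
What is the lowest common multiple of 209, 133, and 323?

24871

209 = 11 × 19
133 = 7 × 19
323 = 17 × 19
LCM(209, 133, 323) = 7 × 11 × 17 × 19 = 24871.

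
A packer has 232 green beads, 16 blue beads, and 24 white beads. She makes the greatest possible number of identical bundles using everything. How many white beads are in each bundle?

Number of bundles = gcd(232, 16, 24).
232 = 2^3 × 29
16 = 2^4
24 = 2^3 × 3
gcd(232, 16, 24) = 2^3 = 8.
white beads per bundle = 24 / 8 = 3.

3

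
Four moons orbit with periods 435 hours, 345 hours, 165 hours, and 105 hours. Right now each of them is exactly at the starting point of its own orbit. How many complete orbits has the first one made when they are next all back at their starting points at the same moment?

1771 orbits

The first common completion time is the LCM of the periods.
435 = 3 × 5 × 29
345 = 3 × 5 × 23
165 = 3 × 5 × 11
105 = 3 × 5 × 7
LCM(435, 345, 165, 105) = 3 × 5 × 7 × 11 × 23 × 29 = 770385.
Orbits for period 435: 770385 / 435 = 1771.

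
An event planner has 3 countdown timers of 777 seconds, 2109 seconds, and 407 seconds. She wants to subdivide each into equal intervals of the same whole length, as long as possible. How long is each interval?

The interval must divide each timer length; the longest such is the gcd.
777 = 3 × 7 × 37
2109 = 3 × 19 × 37
407 = 11 × 37
gcd(777, 2109, 407) = 37.

37 seconds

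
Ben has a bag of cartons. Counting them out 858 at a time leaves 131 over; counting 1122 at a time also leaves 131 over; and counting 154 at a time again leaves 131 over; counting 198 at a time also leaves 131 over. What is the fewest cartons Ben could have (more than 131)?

N − 131 must be a common multiple of 858, 1122, 154, and 198.
858 = 2 × 3 × 11 × 13
1122 = 2 × 3 × 11 × 17
154 = 2 × 7 × 11
198 = 2 × 3^2 × 11
LCM(858, 1122, 154, 198) = 2 × 3^2 × 7 × 11 × 13 × 17 = 306306.
Smallest N > 131 is LCM + 131 = 306306 + 131 = 306437.

306437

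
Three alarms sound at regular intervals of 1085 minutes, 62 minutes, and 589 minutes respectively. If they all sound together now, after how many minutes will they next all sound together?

The first simultaneous occurrence is after LCM of the individual periods.
1085 = 5 × 7 × 31
62 = 2 × 31
589 = 19 × 31
LCM(1085, 62, 589) = 2 × 5 × 7 × 19 × 31 = 41230.

41230 minutes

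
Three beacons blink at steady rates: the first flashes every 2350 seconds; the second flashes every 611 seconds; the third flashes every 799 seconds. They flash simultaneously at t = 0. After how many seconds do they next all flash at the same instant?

519350 seconds

We need the least common multiple of the intervals.
2350 = 2 × 5^2 × 47
611 = 13 × 47
799 = 17 × 47
LCM(2350, 611, 799) = 2 × 5^2 × 13 × 17 × 47 = 519350.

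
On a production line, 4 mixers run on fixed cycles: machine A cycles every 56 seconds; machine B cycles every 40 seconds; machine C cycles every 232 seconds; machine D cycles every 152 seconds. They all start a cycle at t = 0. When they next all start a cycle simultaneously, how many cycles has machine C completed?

The first common completion time is the LCM of the periods.
56 = 2^3 × 7
40 = 2^3 × 5
232 = 2^3 × 29
152 = 2^3 × 19
LCM(56, 40, 232, 152) = 2^3 × 5 × 7 × 19 × 29 = 154280.
Cycles for period 232: 154280 / 232 = 665.

665 cycles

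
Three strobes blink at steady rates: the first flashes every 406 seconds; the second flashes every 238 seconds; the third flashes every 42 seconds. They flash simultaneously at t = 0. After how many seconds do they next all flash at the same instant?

20706 seconds

We need the least common multiple of the intervals.
406 = 2 × 7 × 29
238 = 2 × 7 × 17
42 = 2 × 3 × 7
LCM(406, 238, 42) = 2 × 3 × 7 × 17 × 29 = 20706.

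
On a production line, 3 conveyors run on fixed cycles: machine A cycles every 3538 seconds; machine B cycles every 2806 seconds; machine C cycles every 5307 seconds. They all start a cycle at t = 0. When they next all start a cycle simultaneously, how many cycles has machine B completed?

They are all back at their starting positions together after one LCM of the periods.
3538 = 2 × 29 × 61
2806 = 2 × 23 × 61
5307 = 3 × 29 × 61
LCM(3538, 2806, 5307) = 2 × 3 × 23 × 29 × 61 = 244122.
Cycles for period 2806: 244122 / 2806 = 87.

87 cycles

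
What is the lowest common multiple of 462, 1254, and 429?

114114

462 = 2 × 3 × 7 × 11
1254 = 2 × 3 × 11 × 19
429 = 3 × 11 × 13
LCM(462, 1254, 429) = 2 × 3 × 7 × 11 × 13 × 19 = 114114.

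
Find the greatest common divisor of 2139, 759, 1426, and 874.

2139 = 3 × 23 × 31
759 = 3 × 11 × 23
1426 = 2 × 23 × 31
874 = 2 × 19 × 23
gcd(2139, 759, 1426, 874) = 23.

23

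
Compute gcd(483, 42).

21

483 = 3 × 7 × 23
42 = 2 × 3 × 7
gcd(483, 42) = 3 × 7 = 21.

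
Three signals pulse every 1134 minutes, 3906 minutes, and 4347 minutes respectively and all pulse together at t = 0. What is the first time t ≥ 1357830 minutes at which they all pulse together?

Joint pulses occur at multiples of LCM(1134, 3906, 4347).
1134 = 2 × 3^4 × 7
3906 = 2 × 3^2 × 7 × 31
4347 = 3^3 × 7 × 23
LCM(1134, 3906, 4347) = 2 × 3^4 × 7 × 23 × 31 = 808542.
Smallest multiple of 808542 that is ≥ 1357830: ⌈1357830/808542⌉ × 808542 = 2 × 808542 = 1617084.

1617084 minutes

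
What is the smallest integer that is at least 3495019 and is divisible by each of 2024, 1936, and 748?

3784880

The integer must be a common multiple of 2024, 1936, and 748, so a multiple of their LCM.
2024 = 2^3 × 11 × 23
1936 = 2^4 × 11^2
748 = 2^2 × 11 × 17
LCM(2024, 1936, 748) = 2^4 × 11^2 × 17 × 23 = 756976.
Smallest multiple of 756976 that is ≥ 3495019: ⌈3495019/756976⌉ × 756976 = 5 × 756976 = 3784880.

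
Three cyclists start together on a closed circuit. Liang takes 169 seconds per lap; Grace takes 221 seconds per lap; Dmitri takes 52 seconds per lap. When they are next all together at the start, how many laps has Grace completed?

52 laps

All finish a whole number of cycles simultaneously at t = LCM of the periods.
169 = 13^2
221 = 13 × 17
52 = 2^2 × 13
LCM(169, 221, 52) = 2^2 × 13^2 × 17 = 11492.
Laps for period 221: 11492 / 221 = 52.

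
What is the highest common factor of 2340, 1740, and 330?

30

2340 = 2^2 × 3^2 × 5 × 13
1740 = 2^2 × 3 × 5 × 29
330 = 2 × 3 × 5 × 11
gcd(2340, 1740, 330) = 2 × 3 × 5 = 30.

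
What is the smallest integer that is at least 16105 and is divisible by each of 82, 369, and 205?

The integer must be a common multiple of 82, 369, and 205, so a multiple of their LCM.
82 = 2 × 41
369 = 3^2 × 41
205 = 5 × 41
LCM(82, 369, 205) = 2 × 3^2 × 5 × 41 = 3690.
Smallest multiple of 3690 that is ≥ 16105: ⌈16105/3690⌉ × 3690 = 5 × 3690 = 18450.

18450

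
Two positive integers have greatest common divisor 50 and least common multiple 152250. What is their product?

7612500

For any two positive integers, gcd × lcm = product = 50 × 152250 = 7612500.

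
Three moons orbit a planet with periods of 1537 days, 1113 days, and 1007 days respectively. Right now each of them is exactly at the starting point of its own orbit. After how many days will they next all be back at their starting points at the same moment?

The first simultaneous occurrence is after LCM of the individual periods.
1537 = 29 × 53
1113 = 3 × 7 × 53
1007 = 19 × 53
LCM(1537, 1113, 1007) = 3 × 7 × 19 × 29 × 53 = 613263.

613263 days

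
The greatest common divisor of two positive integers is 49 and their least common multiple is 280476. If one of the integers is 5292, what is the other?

For two integers, gcd × lcm = product, so the other is (49 × 280476) / 5292 = 13743324 / 5292 = 2597.

2597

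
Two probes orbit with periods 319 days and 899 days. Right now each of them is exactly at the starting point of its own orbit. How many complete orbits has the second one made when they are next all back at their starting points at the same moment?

11 orbits

They are all back at their starting positions together after one LCM of the periods.
319 = 11 × 29
899 = 29 × 31
LCM(319, 899) = 11 × 29 × 31 = 9889.
Orbits for period 899: 9889 / 899 = 11.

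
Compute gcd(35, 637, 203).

35 = 5 × 7
637 = 7^2 × 13
203 = 7 × 29
gcd(35, 637, 203) = 7.

7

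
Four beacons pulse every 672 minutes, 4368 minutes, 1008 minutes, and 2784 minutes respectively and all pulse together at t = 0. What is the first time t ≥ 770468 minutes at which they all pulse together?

1520064 minutes

Joint pulses occur at multiples of LCM(672, 4368, 1008, 2784).
672 = 2^5 × 3 × 7
4368 = 2^4 × 3 × 7 × 13
1008 = 2^4 × 3^2 × 7
2784 = 2^5 × 3 × 29
LCM(672, 4368, 1008, 2784) = 2^5 × 3^2 × 7 × 13 × 29 = 760032.
Smallest multiple of 760032 that is ≥ 770468: ⌈770468/760032⌉ × 760032 = 2 × 760032 = 1520064.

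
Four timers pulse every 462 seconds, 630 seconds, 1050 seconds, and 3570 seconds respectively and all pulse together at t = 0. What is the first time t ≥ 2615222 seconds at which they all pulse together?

2945250 seconds

Joint pulses occur at multiples of LCM(462, 630, 1050, 3570).
462 = 2 × 3 × 7 × 11
630 = 2 × 3^2 × 5 × 7
1050 = 2 × 3 × 5^2 × 7
3570 = 2 × 3 × 5 × 7 × 17
LCM(462, 630, 1050, 3570) = 2 × 3^2 × 5^2 × 7 × 11 × 17 = 589050.
Smallest multiple of 589050 that is ≥ 2615222: ⌈2615222/589050⌉ × 589050 = 5 × 589050 = 2945250.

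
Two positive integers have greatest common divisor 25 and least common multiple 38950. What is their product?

973750

For any two positive integers, gcd × lcm = product = 25 × 38950 = 973750.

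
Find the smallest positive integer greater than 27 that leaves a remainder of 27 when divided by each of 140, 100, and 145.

N − 27 must be a common multiple of 140, 100, and 145.
140 = 2^2 × 5 × 7
100 = 2^2 × 5^2
145 = 5 × 29
LCM(140, 100, 145) = 2^2 × 5^2 × 7 × 29 = 20300.
Smallest N > 27 is LCM + 27 = 20300 + 27 = 20327.

20327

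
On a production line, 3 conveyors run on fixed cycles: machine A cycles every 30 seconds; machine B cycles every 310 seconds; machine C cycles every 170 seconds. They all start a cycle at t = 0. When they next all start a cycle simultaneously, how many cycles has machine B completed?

51 cycles

They are all back at their starting positions together after one LCM of the periods.
30 = 2 × 3 × 5
310 = 2 × 5 × 31
170 = 2 × 5 × 17
LCM(30, 310, 170) = 2 × 3 × 5 × 17 × 31 = 15810.
Cycles for period 310: 15810 / 310 = 51.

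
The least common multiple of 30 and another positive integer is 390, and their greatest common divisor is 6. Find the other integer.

gcd × lcm = product of the two integers, so the other integer is (6 × 390) / 30 = 78.

78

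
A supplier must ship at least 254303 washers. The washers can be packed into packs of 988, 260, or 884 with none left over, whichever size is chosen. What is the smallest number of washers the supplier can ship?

The number of washers must be a common multiple of 988, 260, and 884, so a multiple of their LCM.
988 = 2^2 × 13 × 19
260 = 2^2 × 5 × 13
884 = 2^2 × 13 × 17
LCM(988, 260, 884) = 2^2 × 5 × 13 × 17 × 19 = 83980.
Smallest multiple of 83980 that is ≥ 254303: ⌈254303/83980⌉ × 83980 = 4 × 83980 = 335920.

335920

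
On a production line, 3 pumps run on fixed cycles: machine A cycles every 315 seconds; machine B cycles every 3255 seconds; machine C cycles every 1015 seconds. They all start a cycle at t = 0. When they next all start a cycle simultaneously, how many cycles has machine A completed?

The first common completion time is the LCM of the periods.
315 = 3^2 × 5 × 7
3255 = 3 × 5 × 7 × 31
1015 = 5 × 7 × 29
LCM(315, 3255, 1015) = 3^2 × 5 × 7 × 29 × 31 = 283185.
Cycles for period 315: 283185 / 315 = 899.

899 cycles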